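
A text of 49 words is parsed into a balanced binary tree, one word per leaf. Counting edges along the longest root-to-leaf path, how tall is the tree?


In a balanced binary tree with n leaves the deepest leaf is ceil(log2(n)) edges below the root.
log2(49) = 5.6147
ceil(5.6147) = 6
height (edges) = 6

6


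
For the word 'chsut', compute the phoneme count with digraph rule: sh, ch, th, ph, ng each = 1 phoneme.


Parsing 'chsut' greedily, digraphs first:
  'ch' -> digraph (1 consonant phoneme) (phonemes so far: 1)
  's' -> consonant phoneme (phonemes so far: 2)
  'u' -> vowel phoneme (phonemes so far: 3)
  't' -> consonant phoneme (phonemes so far: 4)
Total phonemes: 4

4


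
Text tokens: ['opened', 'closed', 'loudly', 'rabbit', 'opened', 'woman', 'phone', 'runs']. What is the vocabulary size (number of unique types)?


Listing all tokens and tracking unique types:
  Token 1: 'opened' -> NEW (unique so far: 1)
  Token 2: 'closed' -> NEW (unique so far: 2)
  Token 3: 'loudly' -> NEW (unique so far: 3)
  Token 4: 'rabbit' -> NEW (unique so far: 4)
  Token 5: 'opened' -> duplicate (unique so far: 4)
  Token 6: 'woman' -> NEW (unique so far: 5)
  Token 7: 'phone' -> NEW (unique so far: 6)
  Token 8: 'runs' -> NEW (unique so far: 7)
Unique types: ('closed', 'loudly', 'opened', 'phone', 'rabbit', 'runs', 'woman')
Vocabulary size: 7

7


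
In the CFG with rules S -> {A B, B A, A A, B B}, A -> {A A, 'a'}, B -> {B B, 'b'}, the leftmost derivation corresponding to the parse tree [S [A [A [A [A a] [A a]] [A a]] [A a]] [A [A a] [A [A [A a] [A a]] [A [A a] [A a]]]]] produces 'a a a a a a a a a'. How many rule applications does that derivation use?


Every bracketed nonterminal node [X ...] in the tree is produced by exactly one rule application.
Reading the tree off as a leftmost derivation:
  Step 1: S  =>  A A   (applied S -> A A)
  Step 2: A A  =>  A A A   (applied A -> A A)
  Step 3: A A A  =>  A A A A   (applied A -> A A)
  Step 4: A A A A  =>  A A A A A   (applied A -> A A)
  Step 5: A A A A A  =>  a A A A A   (applied A -> a)
  Step 6: a A A A A  =>  a a A A A   (applied A -> a)
  Step 7: a a A A A  =>  a a a A A   (applied A -> a)
  Step 8: a a a A A  =>  a a a a A   (applied A -> a)
  Step 9: a a a a A  =>  a a a a A A   (applied A -> A A)
  Step 10: a a a a A A  =>  a a a a a A   (applied A -> a)
  Step 11: a a a a a A  =>  a a a a a A A   (applied A -> A A)
  Step 12: a a a a a A A  =>  a a a a a A A A   (applied A -> A A)
  Step 13: a a a a a A A A  =>  a a a a a a A A   (applied A -> a)
  Step 14: a a a a a a A A  =>  a a a a a a a A   (applied A -> a)
  Step 15: a a a a a a a A  =>  a a a a a a a A A   (applied A -> A A)
  Step 16: a a a a a a a A A  =>  a a a a a a a a A   (applied A -> a)
  Step 17: a a a a a a a a A  =>  a a a a a a a a a   (applied A -> a)
Final yield: a a a a a a a a a
Total rewrite steps: 17

17


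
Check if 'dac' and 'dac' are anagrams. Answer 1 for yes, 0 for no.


Sort characters of 'dac': 'acd'
Sort characters of 'dac': 'acd'
Sorted forms match -> they ARE anagrams
Result: 1

1


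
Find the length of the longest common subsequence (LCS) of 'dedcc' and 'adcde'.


DP table for LCS of 'dedcc' and 'adcde':
       a  d  c  d  e
    0  0  0  0  0  0
  d 0  0  1  1  1  1
  e 0  0  1  1  1  2
  d 0  0  1  1  2  2
  c 0  0  1  2  2  2
  c 0  0  1  2  2  2
LCS: 'de'
LCS length = 2

2


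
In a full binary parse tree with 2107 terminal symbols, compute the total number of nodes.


Leaf nodes (terminals): 2107
Internal nodes = n - 1 = 2107 - 1 = 2106
Total = leaves + internal = 2107 + 2106 = 4213

4213


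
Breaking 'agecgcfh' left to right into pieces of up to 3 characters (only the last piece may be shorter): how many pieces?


'agecgcfh' has 8 characters.
Chunking with max size 3:
  Chunk 1: 'age' (positions 0-2)
  Chunk 2: 'cgc' (positions 3-5)
  Chunk 3: 'fh' (positions 6-7)
Total chunks: ceil(8 / 3) = 3

3


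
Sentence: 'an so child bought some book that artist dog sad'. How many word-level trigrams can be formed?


Word trigrams from [10] words:
  Trigram 1: (an so child)
  Trigram 2: (so child bought)
  Trigram 3: (child bought some)
  Trigram 4: (bought some book)
  Trigram 5: (some book that)
  Trigram 6: (book that artist)
  Trigram 7: (that artist dog)
  Trigram 8: (artist dog sad)
Total word trigrams: 10 - 2 = 8

8


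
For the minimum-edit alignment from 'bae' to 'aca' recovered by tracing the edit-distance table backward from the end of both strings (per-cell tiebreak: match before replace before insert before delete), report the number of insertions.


Edit distance = 3. Backtracking from cell (3, 3) with preference match > replace > insert > delete,
then listing the resulting alignment 'bae' -> 'aca' left to right:
  Step 1: replace b->a
  Step 2: replace a->c
  Step 3: replace e->a
Total insertions: 0

0


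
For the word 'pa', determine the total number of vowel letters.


Scanning each character of 'pa':
  Position 1: 'p' -> consonant (running count: 0)
  Position 2: 'a' -> vowel (running count: 1)
Total vowels: 1

1


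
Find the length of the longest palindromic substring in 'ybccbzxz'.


Scanning 'ybccbzxz' for palindromic substrings.
Substring at positions 1-4: 'bccb'.
Check: reverse('bccb') = 'bccb' -> palindrome confirmed.
Neighbouring characters ('y' / 'z') break symmetry, so it cannot extend further.
No longer palindromic substring exists; longest length = 4

4


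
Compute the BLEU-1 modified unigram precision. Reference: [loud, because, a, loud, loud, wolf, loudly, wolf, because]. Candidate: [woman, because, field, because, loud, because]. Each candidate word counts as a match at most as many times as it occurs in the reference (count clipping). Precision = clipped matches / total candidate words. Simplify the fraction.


Reference word counts: {'a': 1, 'because': 2, 'loud': 3, 'loudly': 1, 'wolf': 2}
Checking each candidate word (with clipping):
  'woman' -> not in reference -> no match (matches: 0)
  'because' -> in reference (ref count 2, used 1/2) -> match (matches: 1)
  'field' -> not in reference -> no match (matches: 1)
  'because' -> in reference (ref count 2, used 2/2) -> match (matches: 2)
  'loud' -> in reference (ref count 3, used 1/3) -> match (matches: 3)
  'because' -> ref count 2 already used up (2/2) -> clipped, no match (matches: 3)
Clipped matches: 3, Candidate length: 6
Precision = 3/6 = 1/2

1/2


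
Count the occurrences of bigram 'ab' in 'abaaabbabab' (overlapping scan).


Scanning 'abaaabbabab' for bigram 'ab':
  Position 0: 'ab' -> MATCH
  Position 1: 'ba' -> no
  Position 2: 'aa' -> no
  Position 3: 'aa' -> no
  Position 4: 'ab' -> MATCH
  Position 5: 'bb' -> no
  Position 6: 'ba' -> no
  Position 7: 'ab' -> MATCH
  Position 8: 'ba' -> no
  Position 9: 'ab' -> MATCH
Total matches: 4

4


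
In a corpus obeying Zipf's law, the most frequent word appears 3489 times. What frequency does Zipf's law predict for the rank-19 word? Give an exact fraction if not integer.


Zipf's law: freq(rank) = f1 / rank
f1 = 3489, rank = 19
freq = 3489 / 19
GCD(3489, 19) = 1
Simplified: 3489/19

3489/19


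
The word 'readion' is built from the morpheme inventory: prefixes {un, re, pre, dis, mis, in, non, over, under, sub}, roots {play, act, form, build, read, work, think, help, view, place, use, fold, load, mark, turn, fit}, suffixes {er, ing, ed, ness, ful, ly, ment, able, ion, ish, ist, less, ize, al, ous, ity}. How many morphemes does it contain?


Segmenting 'readion' against the inventory:
  'read' -> root (morpheme 1)
  'ion' -> suffix (morpheme 2)
Total morphemes: 2

2


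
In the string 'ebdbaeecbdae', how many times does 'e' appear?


Scanning 'ebdbaeecbdae' for 'e':
  Position 0: 'e' -> MATCH (count: 1)
  Position 5: 'e' -> MATCH (count: 2)
  Position 6: 'e' -> MATCH (count: 3)
  Position 11: 'e' -> MATCH (count: 4)
Total occurrences of 'e': 4

4


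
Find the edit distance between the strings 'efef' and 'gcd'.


Building DP table for s1='efef' (len 4) and s2='gcd' (len 3):
       g  c  d
    0  1  2  3
  e 1  1  2  3
  f 2  2  2  3
  e 3  3  3  3
  f 4  4  4  4
Edit distance = dp[4][3] = 4

4


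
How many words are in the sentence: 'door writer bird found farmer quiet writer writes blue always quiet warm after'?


Counting words by splitting on spaces:
  Word 1: 'door'
  Word 2: 'writer'
  Word 3: 'bird'
  Word 4: 'found'
  Word 5: 'farmer'
  Word 6: 'quiet'
  Word 7: 'writer'
  Word 8: 'writes'
  Word 9: 'blue'
  Word 10: 'always'
  Word 11: 'quiet'
  Word 12: 'warm'
  Word 13: 'after'
Total words: 13

13


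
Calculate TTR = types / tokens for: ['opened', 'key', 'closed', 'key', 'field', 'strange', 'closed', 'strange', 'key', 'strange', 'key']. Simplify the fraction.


Tokens: 11
Unique types: ('closed', 'field', 'key', 'opened', 'strange') = 5
TTR = 5/11
Already in lowest terms.

5/11


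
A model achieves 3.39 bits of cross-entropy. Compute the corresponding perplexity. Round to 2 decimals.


Perplexity formula: PP = 2^H
H = 3.39
PP = 2^3.39
Decompose: 2^3.39 = 2^3 * 2^0.39
2^3 = 8, 2^0.39 ~ 1.3103934
PP ~ 8 * 1.3103934 = 10.4831472
Rounded to 2 decimals: 10.48

10.48


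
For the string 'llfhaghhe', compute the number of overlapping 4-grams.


String 'llfhaghhe' has length L = 9.
Number of overlapping n-grams = L - n + 1
Substituting: 9 - 4 + 1 = 6

6


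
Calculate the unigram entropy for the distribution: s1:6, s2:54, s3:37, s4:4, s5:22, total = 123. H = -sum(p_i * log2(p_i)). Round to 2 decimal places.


Computing entropy H = -sum(p_i * log2(p_i)):
  s1: p = 6/123 = 0.0488, -p*log2(p) = 0.2126
  s2: p = 54/123 = 0.4390, -p*log2(p) = 0.5214
  s3: p = 37/123 = 0.3008, -p*log2(p) = 0.5213
  s4: p = 4/123 = 0.0325, -p*log2(p) = 0.1607
  s5: p = 22/123 = 0.1789, -p*log2(p) = 0.4441
H = sum of terms = 1.8601
Rounded to 2 decimals: 1.86

1.86


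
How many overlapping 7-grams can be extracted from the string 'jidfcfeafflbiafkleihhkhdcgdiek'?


String 'jidfcfeafflbiafkleihhkhdcgdiek' has length L = 30.
Number of overlapping n-grams = L - n + 1
Substituting: 30 - 7 + 1 = 24

24


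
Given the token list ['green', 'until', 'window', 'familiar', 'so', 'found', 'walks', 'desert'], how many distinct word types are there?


Listing all tokens and tracking unique types:
  Token 1: 'green' -> NEW (unique so far: 1)
  Token 2: 'until' -> NEW (unique so far: 2)
  Token 3: 'window' -> NEW (unique so far: 3)
  Token 4: 'familiar' -> NEW (unique so far: 4)
  Token 5: 'so' -> NEW (unique so far: 5)
  Token 6: 'found' -> NEW (unique so far: 6)
  Token 7: 'walks' -> NEW (unique so far: 7)
  Token 8: 'desert' -> NEW (unique so far: 8)
Unique types: ('desert', 'familiar', 'found', 'green', 'so', 'until', 'walks', 'window')
Vocabulary size: 8

8


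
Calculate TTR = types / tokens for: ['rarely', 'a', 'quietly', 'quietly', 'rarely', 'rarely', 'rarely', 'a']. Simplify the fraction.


Tokens: 8
Unique types: ('a', 'quietly', 'rarely') = 3
TTR = 3/8
Already in lowest terms.

3/8


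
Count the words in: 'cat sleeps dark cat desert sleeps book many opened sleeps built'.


Counting words by splitting on spaces:
  Word 1: 'cat'
  Word 2: 'sleeps'
  Word 3: 'dark'
  Word 4: 'cat'
  Word 5: 'desert'
  Word 6: 'sleeps'
  Word 7: 'book'
  Word 8: 'many'
  Word 9: 'opened'
  Word 10: 'sleeps'
  Word 11: 'built'
Total words: 11

11


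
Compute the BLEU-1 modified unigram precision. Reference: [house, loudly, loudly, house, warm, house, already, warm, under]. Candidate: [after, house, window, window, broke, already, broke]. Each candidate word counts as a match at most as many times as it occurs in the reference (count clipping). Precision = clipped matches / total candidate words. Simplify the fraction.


Reference word counts: {'already': 1, 'house': 3, 'loudly': 2, 'under': 1, 'warm': 2}
Checking each candidate word (with clipping):
  'after' -> not in reference -> no match (matches: 0)
  'house' -> in reference (ref count 3, used 1/3) -> match (matches: 1)
  'window' -> not in reference -> no match (matches: 1)
  'window' -> not in reference -> no match (matches: 1)
  'broke' -> not in reference -> no match (matches: 1)
  'already' -> in reference (ref count 1, used 1/1) -> match (matches: 2)
  'broke' -> not in reference -> no match (matches: 2)
Clipped matches: 2, Candidate length: 7
Precision = 2/7

2/7


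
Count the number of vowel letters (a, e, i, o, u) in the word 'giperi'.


Scanning each character of 'giperi':
  Position 1: 'g' -> consonant (running count: 0)
  Position 2: 'i' -> vowel (running count: 1)
  Position 3: 'p' -> consonant (running count: 1)
  Position 4: 'e' -> vowel (running count: 2)
  Position 5: 'r' -> consonant (running count: 2)
  Position 6: 'i' -> vowel (running count: 3)
Total vowels: 3

3


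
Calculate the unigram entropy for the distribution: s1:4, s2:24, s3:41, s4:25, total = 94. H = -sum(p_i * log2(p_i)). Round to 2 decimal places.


Computing entropy H = -sum(p_i * log2(p_i)):
  s1: p = 4/94 = 0.0426, -p*log2(p) = 0.1938
  s2: p = 24/94 = 0.2553, -p*log2(p) = 0.5029
  s3: p = 41/94 = 0.4362, -p*log2(p) = 0.5221
  s4: p = 25/94 = 0.2660, -p*log2(p) = 0.5082
H = sum of terms = 1.7270
Rounded to 2 decimals: 1.73

1.73


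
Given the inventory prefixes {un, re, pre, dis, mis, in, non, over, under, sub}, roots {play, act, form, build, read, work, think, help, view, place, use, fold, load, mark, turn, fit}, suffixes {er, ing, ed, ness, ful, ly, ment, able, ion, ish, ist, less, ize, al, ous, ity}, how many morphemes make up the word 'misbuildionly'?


Segmenting 'misbuildionly' against the inventory:
  'mis' -> prefix (morpheme 1)
  'build' -> root (morpheme 2)
  'ion' -> suffix (morpheme 3)
  'ly' -> suffix (morpheme 4)
Total morphemes: 4

4


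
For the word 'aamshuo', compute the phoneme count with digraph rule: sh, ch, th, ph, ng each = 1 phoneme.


Parsing 'aamshuo' greedily, digraphs first:
  'a' -> vowel phoneme (phonemes so far: 1)
  'a' -> vowel phoneme (phonemes so far: 2)
  'm' -> consonant phoneme (phonemes so far: 3)
  'sh' -> digraph (1 consonant phoneme) (phonemes so far: 4)
  'u' -> vowel phoneme (phonemes so far: 5)
  'o' -> vowel phoneme (phonemes so far: 6)
Total phonemes: 6

6


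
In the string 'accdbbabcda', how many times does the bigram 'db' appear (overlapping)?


Scanning 'accdbbabcda' for bigram 'db':
  Position 0: 'ac' -> no
  Position 1: 'cc' -> no
  Position 2: 'cd' -> no
  Position 3: 'db' -> MATCH
  Position 4: 'bb' -> no
  Position 5: 'ba' -> no
  Position 6: 'ab' -> no
  Position 7: 'bc' -> no
  Position 8: 'cd' -> no
  Position 9: 'da' -> no
Total matches: 1

1


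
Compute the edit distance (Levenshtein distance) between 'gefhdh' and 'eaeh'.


Building DP table for s1='gefhdh' (len 6) and s2='eaeh' (len 4):
       e  a  e  h
    0  1  2  3  4
  g 1  1  2  3  4
  e 2  1  2  2  3
  f 3  2  2  3  3
  h 4  3  3  3  3
  d 5  4  4  4  4
  h 6  5  5  5  4
Edit distance = dp[6][4] = 4

4


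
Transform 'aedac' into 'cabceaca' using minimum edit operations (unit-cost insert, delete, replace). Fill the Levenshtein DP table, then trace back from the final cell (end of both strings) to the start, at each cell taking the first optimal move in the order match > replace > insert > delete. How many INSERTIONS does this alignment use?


Edit distance = 5. Backtracking from cell (5, 8) with preference match > replace > insert > delete,
then listing the resulting alignment 'aedac' -> 'cabceaca' left to right:
  Step 1: insert 'c' [insertion #1]
  Step 2: keep 'a'
  Step 3: insert 'b' [insertion #2]
  Step 4: replace e->c
  Step 5: replace d->e
  Step 6: keep 'a'
  Step 7: keep 'c'
  Step 8: insert 'a' [insertion #3]
Total insertions: 3

3


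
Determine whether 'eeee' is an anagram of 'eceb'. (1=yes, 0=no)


Sort characters of 'eeee': 'eeee'
Sort characters of 'eceb': 'bcee'
Sorted forms differ -> they are NOT anagrams
Result: 0

0


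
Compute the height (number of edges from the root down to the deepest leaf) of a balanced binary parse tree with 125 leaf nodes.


In a balanced binary tree with n leaves the deepest leaf is ceil(log2(n)) edges below the root.
log2(125) = 6.9658
ceil(6.9658) = 7
height (edges) = 7

7


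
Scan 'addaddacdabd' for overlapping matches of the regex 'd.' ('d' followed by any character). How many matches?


Pattern: d. means 'd' followed by any character.
Scanning 'addaddacdabd' position-by-position:
  Pos 0: window 'ad' -> no
  Pos 1: window 'dd' -> MATCH
  Pos 2: window 'da' -> MATCH
  Pos 3: window 'ad' -> no
  Pos 4: window 'dd' -> MATCH
  Pos 5: window 'da' -> MATCH
  Pos 6: window 'ac' -> no
  Pos 7: window 'cd' -> no
  Pos 8: window 'da' -> MATCH
  Pos 9: window 'ab' -> no
  Pos 10: window 'bd' -> no
  Pos 11: window 'd' -> no
Total matches: 5

5


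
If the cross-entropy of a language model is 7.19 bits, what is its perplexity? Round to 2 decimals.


Perplexity formula: PP = 2^H
H = 7.19
PP = 2^7.19
Decompose: 2^7.19 = 2^7 * 2^0.19
2^7 = 128, 2^0.19 ~ 1.1407637
PP ~ 128 * 1.1407637 = 146.0177536
Rounded to 2 decimals: 146.02

146.02


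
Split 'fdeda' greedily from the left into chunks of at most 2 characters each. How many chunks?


'fdeda' has 5 characters.
Chunking with max size 2:
  Chunk 1: 'fd' (positions 0-1)
  Chunk 2: 'ed' (positions 2-3)
  Chunk 3: 'a' (positions 4-4)
Total chunks: ceil(5 / 2) = 3

3


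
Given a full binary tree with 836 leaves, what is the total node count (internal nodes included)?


Leaf nodes (terminals): 836
Internal nodes = n - 1 = 836 - 1 = 835
Total = leaves + internal = 836 + 835 = 1671

1671


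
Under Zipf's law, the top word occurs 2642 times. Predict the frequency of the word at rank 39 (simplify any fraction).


Zipf's law: freq(rank) = f1 / rank
f1 = 2642, rank = 39
freq = 2642 / 39
GCD(2642, 39) = 1
Simplified: 2642/39

2642/39


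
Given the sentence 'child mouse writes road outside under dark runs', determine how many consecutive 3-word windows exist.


Word trigrams from [8] words:
  Trigram 1: (child mouse writes)
  Trigram 2: (mouse writes road)
  Trigram 3: (writes road outside)
  Trigram 4: (road outside under)
  Trigram 5: (outside under dark)
  Trigram 6: (under dark runs)
Total word trigrams: 8 - 2 = 6

6


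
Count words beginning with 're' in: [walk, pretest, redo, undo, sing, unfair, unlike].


Checking each word for prefix 're':
  'walk' -> no (count: 0)
  'pretest' -> no (count: 0)
  'redo' -> YES, starts with 're' (count: 1)
  'undo' -> no (count: 1)
  'sing' -> no (count: 1)
  'unfair' -> no (count: 1)
  'unlike' -> no (count: 1)
Total with prefix 're': 1

1


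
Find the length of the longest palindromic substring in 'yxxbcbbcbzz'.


Scanning 'yxxbcbbcbzz' for palindromic substrings.
Substring at positions 3-8: 'bcbbcb'.
Check: reverse('bcbbcb') = 'bcbbcb' -> palindrome confirmed.
Neighbouring characters ('x' / 'z') break symmetry, so it cannot extend further.
No longer palindromic substring exists; longest length = 6

6


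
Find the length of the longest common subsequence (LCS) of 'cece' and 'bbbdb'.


DP table for LCS of 'cece' and 'bbbdb':
       b  b  b  d  b
    0  0  0  0  0  0
  c 0  0  0  0  0  0
  e 0  0  0  0  0  0
  c 0  0  0  0  0  0
  e 0  0  0  0  0  0
LCS length = 0

0


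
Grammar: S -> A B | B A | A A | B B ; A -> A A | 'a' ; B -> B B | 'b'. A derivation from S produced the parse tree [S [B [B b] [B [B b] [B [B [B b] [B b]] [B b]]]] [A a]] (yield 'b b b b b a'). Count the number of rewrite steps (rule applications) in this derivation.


Every bracketed nonterminal node [X ...] in the tree is produced by exactly one rule application.
Reading the tree off as a leftmost derivation:
  Step 1: S  =>  B A   (applied S -> B A)
  Step 2: B A  =>  B B A   (applied B -> B B)
  Step 3: B B A  =>  b B A   (applied B -> b)
  Step 4: b B A  =>  b B B A   (applied B -> B B)
  Step 5: b B B A  =>  b b B A   (applied B -> b)
  Step 6: b b B A  =>  b b B B A   (applied B -> B B)
  Step 7: b b B B A  =>  b b B B B A   (applied B -> B B)
  Step 8: b b B B B A  =>  b b b B B A   (applied B -> b)
  Step 9: b b b B B A  =>  b b b b B A   (applied B -> b)
  Step 10: b b b b B A  =>  b b b b b A   (applied B -> b)
  Step 11: b b b b b A  =>  b b b b b a   (applied A -> a)
Final yield: b b b b b a
Total rewrite steps: 11

11


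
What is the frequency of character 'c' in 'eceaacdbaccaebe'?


Scanning 'eceaacdbaccaebe' for 'c':
  Position 1: 'c' -> MATCH (count: 1)
  Position 5: 'c' -> MATCH (count: 2)
  Position 9: 'c' -> MATCH (count: 3)
  Position 10: 'c' -> MATCH (count: 4)
Total occurrences of 'c': 4

4


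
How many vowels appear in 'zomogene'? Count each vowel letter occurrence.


Scanning each character of 'zomogene':
  Position 1: 'z' -> consonant (running count: 0)
  Position 2: 'o' -> vowel (running count: 1)
  Position 3: 'm' -> consonant (running count: 1)
  Position 4: 'o' -> vowel (running count: 2)
  Position 5: 'g' -> consonant (running count: 2)
  Position 6: 'e' -> vowel (running count: 3)
  Position 7: 'n' -> consonant (running count: 3)
  Position 8: 'e' -> vowel (running count: 4)
Total vowels: 4

4


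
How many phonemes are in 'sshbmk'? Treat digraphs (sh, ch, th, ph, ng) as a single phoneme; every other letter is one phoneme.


Parsing 'sshbmk' greedily, digraphs first:
  's' -> consonant phoneme (phonemes so far: 1)
  'sh' -> digraph (1 consonant phoneme) (phonemes so far: 2)
  'b' -> consonant phoneme (phonemes so far: 3)
  'm' -> consonant phoneme (phonemes so far: 4)
  'k' -> consonant phoneme (phonemes so far: 5)
Total phonemes: 5

5


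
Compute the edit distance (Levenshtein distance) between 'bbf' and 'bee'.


Building DP table for s1='bbf' (len 3) and s2='bee' (len 3):
       b  e  e
    0  1  2  3
  b 1  0  1  2
  b 2  1  1  2
  f 3  2  2  2
Edit distance = dp[3][3] = 2

2


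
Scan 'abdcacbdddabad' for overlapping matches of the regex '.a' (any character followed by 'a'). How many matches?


Pattern: .a means any character followed by 'a'.
Scanning 'abdcacbdddabad' position-by-position:
  Pos 0: window 'ab' -> no
  Pos 1: window 'bd' -> no
  Pos 2: window 'dc' -> no
  Pos 3: window 'ca' -> MATCH
  Pos 4: window 'ac' -> no
  Pos 5: window 'cb' -> no
  Pos 6: window 'bd' -> no
  Pos 7: window 'dd' -> no
  Pos 8: window 'dd' -> no
  Pos 9: window 'da' -> MATCH
  Pos 10: window 'ab' -> no
  Pos 11: window 'ba' -> MATCH
  Pos 12: window 'ad' -> no
  Pos 13: window 'd' -> no
Total matches: 3

3


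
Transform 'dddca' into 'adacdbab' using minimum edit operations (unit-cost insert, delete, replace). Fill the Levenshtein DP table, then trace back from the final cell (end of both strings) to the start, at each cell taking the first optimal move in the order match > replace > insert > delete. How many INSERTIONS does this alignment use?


Edit distance = 5. Backtracking from cell (5, 8) with preference match > replace > insert > delete,
then listing the resulting alignment 'dddca' -> 'adacdbab' left to right:
  Step 1: insert 'a' [insertion #1]
  Step 2: keep 'd'
  Step 3: insert 'a' [insertion #2]
  Step 4: replace d->c
  Step 5: keep 'd'
  Step 6: replace c->b
  Step 7: keep 'a'
  Step 8: insert 'b' [insertion #3]
Total insertions: 3

3


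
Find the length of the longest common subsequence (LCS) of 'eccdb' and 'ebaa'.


DP table for LCS of 'eccdb' and 'ebaa':
       e  b  a  a
    0  0  0  0  0
  e 0  1  1  1  1
  c 0  1  1  1  1
  c 0  1  1  1  1
  d 0  1  1  1  1
  b 0  1  2  2  2
LCS: 'eb'
LCS length = 2

2


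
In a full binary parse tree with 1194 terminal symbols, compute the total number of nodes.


Leaf nodes (terminals): 1194
Internal nodes = n - 1 = 1194 - 1 = 1193
Total = leaves + internal = 1194 + 1193 = 2387

2387


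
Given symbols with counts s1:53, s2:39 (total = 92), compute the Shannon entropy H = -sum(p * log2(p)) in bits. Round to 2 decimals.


Computing entropy H = -sum(p_i * log2(p_i)):
  s1: p = 53/92 = 0.5761, -p*log2(p) = 0.4584
  s2: p = 39/92 = 0.4239, -p*log2(p) = 0.5249
H = sum of terms = 0.9833
Rounded to 2 decimals: 0.98

0.98


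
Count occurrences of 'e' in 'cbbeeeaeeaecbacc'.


Scanning 'cbbeeeaeeaecbacc' for 'e':
  Position 3: 'e' -> MATCH (count: 1)
  Position 4: 'e' -> MATCH (count: 2)
  Position 5: 'e' -> MATCH (count: 3)
  Position 7: 'e' -> MATCH (count: 4)
  Position 8: 'e' -> MATCH (count: 5)
  Position 10: 'e' -> MATCH (count: 6)
Total occurrences of 'e': 6

6


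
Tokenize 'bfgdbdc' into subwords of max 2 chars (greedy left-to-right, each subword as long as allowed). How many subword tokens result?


'bfgdbdc' has 7 characters.
Chunking with max size 2:
  Chunk 1: 'bf' (positions 0-1)
  Chunk 2: 'gd' (positions 2-3)
  Chunk 3: 'bd' (positions 4-5)
  Chunk 4: 'c' (positions 6-6)
Total chunks: ceil(7 / 2) = 4

4


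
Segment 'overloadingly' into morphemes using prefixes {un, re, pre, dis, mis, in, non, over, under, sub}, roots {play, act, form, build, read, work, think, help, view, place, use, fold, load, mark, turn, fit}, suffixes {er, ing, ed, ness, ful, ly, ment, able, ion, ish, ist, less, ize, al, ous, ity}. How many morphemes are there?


Segmenting 'overloadingly' against the inventory:
  'over' -> prefix (morpheme 1)
  'load' -> root (morpheme 2)
  'ing' -> suffix (morpheme 3)
  'ly' -> suffix (morpheme 4)
Total morphemes: 4

4


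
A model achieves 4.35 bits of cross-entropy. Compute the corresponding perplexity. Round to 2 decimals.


Perplexity formula: PP = 2^H
H = 4.35
PP = 2^4.35
Decompose: 2^4.35 = 2^4 * 2^0.35
2^4 = 16, 2^0.35 ~ 1.2745606
PP ~ 16 * 1.2745606 = 20.3929696
Rounded to 2 decimals: 20.39

20.39


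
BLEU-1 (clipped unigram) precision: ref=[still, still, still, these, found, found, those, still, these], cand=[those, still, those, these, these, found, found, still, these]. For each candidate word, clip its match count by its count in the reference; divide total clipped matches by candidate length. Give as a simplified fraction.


Reference word counts: {'found': 2, 'still': 4, 'these': 2, 'those': 1}
Checking each candidate word (with clipping):
  'those' -> in reference (ref count 1, used 1/1) -> match (matches: 1)
  'still' -> in reference (ref count 4, used 1/4) -> match (matches: 2)
  'those' -> ref count 1 already used up (1/1) -> clipped, no match (matches: 2)
  'these' -> in reference (ref count 2, used 1/2) -> match (matches: 3)
  'these' -> in reference (ref count 2, used 2/2) -> match (matches: 4)
  'found' -> in reference (ref count 2, used 1/2) -> match (matches: 5)
  'found' -> in reference (ref count 2, used 2/2) -> match (matches: 6)
  'still' -> in reference (ref count 4, used 2/4) -> match (matches: 7)
  'these' -> ref count 2 already used up (2/2) -> clipped, no match (matches: 7)
Clipped matches: 7, Candidate length: 9
Precision = 7/9

7/9


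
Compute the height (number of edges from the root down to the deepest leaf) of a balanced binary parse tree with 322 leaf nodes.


In a balanced binary tree with n leaves the deepest leaf is ceil(log2(n)) edges below the root.
log2(322) = 8.3309
ceil(8.3309) = 9
height (edges) = 9

9


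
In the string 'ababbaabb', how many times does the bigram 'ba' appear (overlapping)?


Scanning 'ababbaabb' for bigram 'ba':
  Position 0: 'ab' -> no
  Position 1: 'ba' -> MATCH
  Position 2: 'ab' -> no
  Position 3: 'bb' -> no
  Position 4: 'ba' -> MATCH
  Position 5: 'aa' -> no
  Position 6: 'ab' -> no
  Position 7: 'bb' -> no
Total matches: 2

2


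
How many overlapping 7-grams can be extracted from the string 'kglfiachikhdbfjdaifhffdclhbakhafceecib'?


String 'kglfiachikhdbfjdaifhffdclhbakhafceecib' has length L = 38.
Number of overlapping n-grams = L - n + 1
Substituting: 38 - 7 + 1 = 32

32


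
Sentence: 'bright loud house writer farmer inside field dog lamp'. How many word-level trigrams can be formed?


Word trigrams from [9] words:
  Trigram 1: (bright loud house)
  Trigram 2: (loud house writer)
  Trigram 3: (house writer farmer)
  Trigram 4: (writer farmer inside)
  Trigram 5: (farmer inside field)
  Trigram 6: (inside field dog)
  Trigram 7: (field dog lamp)
Total word trigrams: 9 - 2 = 7

7


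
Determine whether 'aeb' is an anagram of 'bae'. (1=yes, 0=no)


Sort characters of 'aeb': 'abe'
Sort characters of 'bae': 'abe'
Sorted forms match -> they ARE anagrams
Result: 1

1


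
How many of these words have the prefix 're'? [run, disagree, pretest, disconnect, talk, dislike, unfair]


Checking each word for prefix 're':
  'run' -> no (count: 0)
  'disagree' -> no (count: 0)
  'pretest' -> no (count: 0)
  'disconnect' -> no (count: 0)
  'talk' -> no (count: 0)
  'dislike' -> no (count: 0)
  'unfair' -> no (count: 0)
Total with prefix 're': 0

0


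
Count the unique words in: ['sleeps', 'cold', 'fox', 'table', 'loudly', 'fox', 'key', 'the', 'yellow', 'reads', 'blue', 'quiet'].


Listing all tokens and tracking unique types:
  Token 1: 'sleeps' -> NEW (unique so far: 1)
  Token 2: 'cold' -> NEW (unique so far: 2)
  Token 3: 'fox' -> NEW (unique so far: 3)
  Token 4: 'table' -> NEW (unique so far: 4)
  Token 5: 'loudly' -> NEW (unique so far: 5)
  Token 6: 'fox' -> duplicate (unique so far: 5)
  Token 7: 'key' -> NEW (unique so far: 6)
  Token 8: 'the' -> NEW (unique so far: 7)
  Token 9: 'yellow' -> NEW (unique so far: 8)
  Token 10: 'reads' -> NEW (unique so far: 9)
  Token 11: 'blue' -> NEW (unique so far: 10)
  Token 12: 'quiet' -> NEW (unique so far: 11)
Unique types: ('blue', 'cold', 'fox', 'key', 'loudly', 'quiet', 'reads', 'sleeps', 'table', 'the', 'yellow')
Vocabulary size: 11

11


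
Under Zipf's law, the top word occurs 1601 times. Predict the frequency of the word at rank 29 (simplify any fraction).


Zipf's law: freq(rank) = f1 / rank
f1 = 1601, rank = 29
freq = 1601 / 29
GCD(1601, 29) = 1
Simplified: 1601/29

1601/29


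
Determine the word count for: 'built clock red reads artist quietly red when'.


Counting words by splitting on spaces:
  Word 1: 'built'
  Word 2: 'clock'
  Word 3: 'red'
  Word 4: 'reads'
  Word 5: 'artist'
  Word 6: 'quietly'
  Word 7: 'red'
  Word 8: 'when'
Total words: 8

8


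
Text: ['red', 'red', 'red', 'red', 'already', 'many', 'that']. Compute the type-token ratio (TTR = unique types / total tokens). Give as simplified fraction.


Tokens: 7
Unique types: ('already', 'many', 'red', 'that') = 4
TTR = 4/7
Already in lowest terms.

4/7


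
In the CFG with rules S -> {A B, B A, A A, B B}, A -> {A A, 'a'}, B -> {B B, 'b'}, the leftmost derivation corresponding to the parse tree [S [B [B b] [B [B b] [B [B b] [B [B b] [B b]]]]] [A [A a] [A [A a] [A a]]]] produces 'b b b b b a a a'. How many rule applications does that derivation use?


Every bracketed nonterminal node [X ...] in the tree is produced by exactly one rule application.
Reading the tree off as a leftmost derivation:
  Step 1: S  =>  B A   (applied S -> B A)
  Step 2: B A  =>  B B A   (applied B -> B B)
  Step 3: B B A  =>  b B A   (applied B -> b)
  Step 4: b B A  =>  b B B A   (applied B -> B B)
  Step 5: b B B A  =>  b b B A   (applied B -> b)
  Step 6: b b B A  =>  b b B B A   (applied B -> B B)
  Step 7: b b B B A  =>  b b b B A   (applied B -> b)
  Step 8: b b b B A  =>  b b b B B A   (applied B -> B B)
  Step 9: b b b B B A  =>  b b b b B A   (applied B -> b)
  Step 10: b b b b B A  =>  b b b b b A   (applied B -> b)
  Step 11: b b b b b A  =>  b b b b b A A   (applied A -> A A)
  Step 12: b b b b b A A  =>  b b b b b a A   (applied A -> a)
  Step 13: b b b b b a A  =>  b b b b b a A A   (applied A -> A A)
  Step 14: b b b b b a A A  =>  b b b b b a a A   (applied A -> a)
  Step 15: b b b b b a a A  =>  b b b b b a a a   (applied A -> a)
Final yield: b b b b b a a a
Total rewrite steps: 15

15


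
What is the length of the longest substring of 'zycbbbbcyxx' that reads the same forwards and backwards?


Scanning 'zycbbbbcyxx' for palindromic substrings.
Substring at positions 1-8: 'ycbbbbcy'.
Check: reverse('ycbbbbcy') = 'ycbbbbcy' -> palindrome confirmed.
Neighbouring characters ('z' / 'x') break symmetry, so it cannot extend further.
No longer palindromic substring exists; longest length = 8

8


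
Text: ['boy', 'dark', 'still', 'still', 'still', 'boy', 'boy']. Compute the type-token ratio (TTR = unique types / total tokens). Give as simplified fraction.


Tokens: 7
Unique types: ('boy', 'dark', 'still') = 3
TTR = 3/7
Already in lowest terms.

3/7


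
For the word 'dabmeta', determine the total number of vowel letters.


Scanning each character of 'dabmeta':
  Position 1: 'd' -> consonant (running count: 0)
  Position 2: 'a' -> vowel (running count: 1)
  Position 3: 'b' -> consonant (running count: 1)
  Position 4: 'm' -> consonant (running count: 1)
  Position 5: 'e' -> vowel (running count: 2)
  Position 6: 't' -> consonant (running count: 2)
  Position 7: 'a' -> vowel (running count: 3)
Total vowels: 3

3


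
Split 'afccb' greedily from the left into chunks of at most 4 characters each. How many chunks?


'afccb' has 5 characters.
Chunking with max size 4:
  Chunk 1: 'afcc' (positions 0-3)
  Chunk 2: 'b' (positions 4-4)
Total chunks: ceil(5 / 4) = 2

2


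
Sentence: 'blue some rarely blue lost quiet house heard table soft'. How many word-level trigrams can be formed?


Word trigrams from [10] words:
  Trigram 1: (blue some rarely)
  Trigram 2: (some rarely blue)
  Trigram 3: (rarely blue lost)
  Trigram 4: (blue lost quiet)
  Trigram 5: (lost quiet house)
  Trigram 6: (quiet house heard)
  Trigram 7: (house heard table)
  Trigram 8: (heard table soft)
Total word trigrams: 10 - 2 = 8

8


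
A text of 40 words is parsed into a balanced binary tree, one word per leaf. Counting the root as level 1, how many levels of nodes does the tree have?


In a balanced binary tree with n leaves the deepest leaf is ceil(log2(n)) edges below the root,
so counting node levels inclusive of root and leaves gives ceil(log2(n)) + 1 levels.
log2(40) = 5.3219
ceil(5.3219) = 6
levels = 6 + 1 = 7

7


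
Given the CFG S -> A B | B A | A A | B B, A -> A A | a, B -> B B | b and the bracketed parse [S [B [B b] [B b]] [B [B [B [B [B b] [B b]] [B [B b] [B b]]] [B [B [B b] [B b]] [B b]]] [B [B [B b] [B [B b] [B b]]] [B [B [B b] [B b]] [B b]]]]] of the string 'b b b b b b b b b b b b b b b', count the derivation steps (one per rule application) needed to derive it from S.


Every bracketed nonterminal node [X ...] in the tree is produced by exactly one rule application.
Reading the tree off as a leftmost derivation:
  Step 1: S  =>  B B   (applied S -> B B)
  Step 2: B B  =>  B B B   (applied B -> B B)
  Step 3: B B B  =>  b B B   (applied B -> b)
  Step 4: b B B  =>  b b B   (applied B -> b)
  Step 5: b b B  =>  b b B B   (applied B -> B B)
  Step 6: b b B B  =>  b b B B B   (applied B -> B B)
  Step 7: b b B B B  =>  b b B B B B   (applied B -> B B)
  Step 8: b b B B B B  =>  b b B B B B B   (applied B -> B B)
  Step 9: b b B B B B B  =>  b b b B B B B   (applied B -> b)
  Step 10: b b b B B B B  =>  b b b b B B B   (applied B -> b)
  Step 11: b b b b B B B  =>  b b b b B B B B   (applied B -> B B)
  Step 12: b b b b B B B B  =>  b b b b b B B B   (applied B -> b)
  Step 13: b b b b b B B B  =>  b b b b b b B B   (applied B -> b)
  Step 14: b b b b b b B B  =>  b b b b b b B B B   (applied B -> B B)
  Step 15: b b b b b b B B B  =>  b b b b b b B B B B   (applied B -> B B)
  Step 16: b b b b b b B B B B  =>  b b b b b b b B B B   (applied B -> b)
  Step 17: b b b b b b b B B B  =>  b b b b b b b b B B   (applied B -> b)
  Step 18: b b b b b b b b B B  =>  b b b b b b b b b B   (applied B -> b)
  Step 19: b b b b b b b b b B  =>  b b b b b b b b b B B   (applied B -> B B)
  Step 20: b b b b b b b b b B B  =>  b b b b b b b b b B B B   (applied B -> B B)
  Step 21: b b b b b b b b b B B B  =>  b b b b b b b b b b B B   (applied B -> b)
  Step 22: b b b b b b b b b b B B  =>  b b b b b b b b b b B B B   (applied B -> B B)
  Step 23: b b b b b b b b b b B B B  =>  b b b b b b b b b b b B B   (applied B -> b)
  Step 24: b b b b b b b b b b b B B  =>  b b b b b b b b b b b b B   (applied B -> b)
  Step 25: b b b b b b b b b b b b B  =>  b b b b b b b b b b b b B B   (applied B -> B B)
  Step 26: b b b b b b b b b b b b B B  =>  b b b b b b b b b b b b B B B   (applied B -> B B)
  Step 27: b b b b b b b b b b b b B B B  =>  b b b b b b b b b b b b b B B   (applied B -> b)
  Step 28: b b b b b b b b b b b b b B B  =>  b b b b b b b b b b b b b b B   (applied B -> b)
  Step 29: b b b b b b b b b b b b b b B  =>  b b b b b b b b b b b b b b b   (applied B -> b)
Final yield: b b b b b b b b b b b b b b b
Total rewrite steps: 29

29


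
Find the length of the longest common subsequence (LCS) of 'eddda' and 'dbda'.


DP table for LCS of 'eddda' and 'dbda':
       d  b  d  a
    0  0  0  0  0
  e 0  0  0  0  0
  d 0  1  1  1  1
  d 0  1  1  2  2
  d 0  1  1  2  2
  a 0  1  1  2  3
LCS: 'dda'
LCS length = 3

3


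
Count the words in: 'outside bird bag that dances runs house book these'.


Counting words by splitting on spaces:
  Word 1: 'outside'
  Word 2: 'bird'
  Word 3: 'bag'
  Word 4: 'that'
  Word 5: 'dances'
  Word 6: 'runs'
  Word 7: 'house'
  Word 8: 'book'
  Word 9: 'these'
Total words: 9

9


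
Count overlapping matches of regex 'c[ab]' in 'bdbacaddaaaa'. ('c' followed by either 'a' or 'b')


Pattern: c[ab] means 'c' followed by either 'a' or 'b'.
Scanning 'bdbacaddaaaa' position-by-position:
  Pos 0: window 'bd' -> no
  Pos 1: window 'db' -> no
  Pos 2: window 'ba' -> no
  Pos 3: window 'ac' -> no
  Pos 4: window 'ca' -> MATCH
  Pos 5: window 'ad' -> no
  Pos 6: window 'dd' -> no
  Pos 7: window 'da' -> no
  Pos 8: window 'aa' -> no
  Pos 9: window 'aa' -> no
  Pos 10: window 'aa' -> no
  Pos 11: window 'a' -> no
Total matches: 1

1


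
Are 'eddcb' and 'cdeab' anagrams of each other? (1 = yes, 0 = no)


Sort characters of 'eddcb': 'bcdde'
Sort characters of 'cdeab': 'abcde'
Sorted forms differ -> they are NOT anagrams
Result: 0

0


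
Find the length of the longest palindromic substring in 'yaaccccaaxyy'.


Scanning 'yaaccccaaxyy' for palindromic substrings.
Substring at positions 1-8: 'aaccccaa'.
Check: reverse('aaccccaa') = 'aaccccaa' -> palindrome confirmed.
Neighbouring characters ('y' / 'x') break symmetry, so it cannot extend further.
No longer palindromic substring exists; longest length = 8

8


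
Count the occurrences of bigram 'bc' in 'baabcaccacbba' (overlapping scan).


Scanning 'baabcaccacbba' for bigram 'bc':
  Position 0: 'ba' -> no
  Position 1: 'aa' -> no
  Position 2: 'ab' -> no
  Position 3: 'bc' -> MATCH
  Position 4: 'ca' -> no
  Position 5: 'ac' -> no
  Position 6: 'cc' -> no
  Position 7: 'ca' -> no
  Position 8: 'ac' -> no
  Position 9: 'cb' -> no
  Position 10: 'bb' -> no
  Position 11: 'ba' -> no
Total matches: 1

1


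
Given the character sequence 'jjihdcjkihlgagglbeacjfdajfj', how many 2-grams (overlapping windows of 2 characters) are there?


String 'jjihdcjkihlgagglbeacjfdajfj' has length L = 27.
Number of overlapping n-grams = L - n + 1
Substituting: 27 - 2 + 1 = 26

26


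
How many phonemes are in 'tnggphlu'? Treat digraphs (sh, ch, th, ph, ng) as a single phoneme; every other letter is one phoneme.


Parsing 'tnggphlu' greedily, digraphs first:
  't' -> consonant phoneme (phonemes so far: 1)
  'ng' -> digraph (1 consonant phoneme) (phonemes so far: 2)
  'g' -> consonant phoneme (phonemes so far: 3)
  'ph' -> digraph (1 consonant phoneme) (phonemes so far: 4)
  'l' -> consonant phoneme (phonemes so far: 5)
  'u' -> vowel phoneme (phonemes so far: 6)
Total phonemes: 6

6


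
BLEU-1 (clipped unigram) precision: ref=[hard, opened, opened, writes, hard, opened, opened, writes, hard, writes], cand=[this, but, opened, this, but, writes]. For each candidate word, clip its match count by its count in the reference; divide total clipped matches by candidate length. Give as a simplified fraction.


Reference word counts: {'hard': 3, 'opened': 4, 'writes': 3}
Checking each candidate word (with clipping):
  'this' -> not in reference -> no match (matches: 0)
  'but' -> not in reference -> no match (matches: 0)
  'opened' -> in reference (ref count 4, used 1/4) -> match (matches: 1)
  'this' -> not in reference -> no match (matches: 1)
  'but' -> not in reference -> no match (matches: 1)
  'writes' -> in reference (ref count 3, used 1/3) -> match (matches: 2)
Clipped matches: 2, Candidate length: 6
Precision = 2/6 = 1/3

1/3
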